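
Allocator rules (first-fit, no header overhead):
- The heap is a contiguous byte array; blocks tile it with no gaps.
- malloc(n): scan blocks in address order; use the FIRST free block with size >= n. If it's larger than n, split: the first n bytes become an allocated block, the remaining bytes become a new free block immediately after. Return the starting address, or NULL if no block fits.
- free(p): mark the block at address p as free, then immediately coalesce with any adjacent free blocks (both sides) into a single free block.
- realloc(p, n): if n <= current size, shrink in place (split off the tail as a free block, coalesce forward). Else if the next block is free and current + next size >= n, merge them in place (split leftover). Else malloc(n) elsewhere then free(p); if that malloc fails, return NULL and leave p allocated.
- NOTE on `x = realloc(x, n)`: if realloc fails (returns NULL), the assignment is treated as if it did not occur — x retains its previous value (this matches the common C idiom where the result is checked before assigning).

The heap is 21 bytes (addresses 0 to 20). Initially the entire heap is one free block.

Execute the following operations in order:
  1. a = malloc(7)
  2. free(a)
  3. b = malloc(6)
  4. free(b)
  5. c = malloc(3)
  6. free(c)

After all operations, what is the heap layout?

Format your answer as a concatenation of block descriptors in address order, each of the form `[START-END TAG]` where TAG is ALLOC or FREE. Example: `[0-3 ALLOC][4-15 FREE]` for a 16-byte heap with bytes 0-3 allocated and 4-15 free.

Op 1: a = malloc(7) -> a = 0; heap: [0-6 ALLOC][7-20 FREE]
Op 2: free(a) -> (freed a); heap: [0-20 FREE]
Op 3: b = malloc(6) -> b = 0; heap: [0-5 ALLOC][6-20 FREE]
Op 4: free(b) -> (freed b); heap: [0-20 FREE]
Op 5: c = malloc(3) -> c = 0; heap: [0-2 ALLOC][3-20 FREE]
Op 6: free(c) -> (freed c); heap: [0-20 FREE]

Answer: [0-20 FREE]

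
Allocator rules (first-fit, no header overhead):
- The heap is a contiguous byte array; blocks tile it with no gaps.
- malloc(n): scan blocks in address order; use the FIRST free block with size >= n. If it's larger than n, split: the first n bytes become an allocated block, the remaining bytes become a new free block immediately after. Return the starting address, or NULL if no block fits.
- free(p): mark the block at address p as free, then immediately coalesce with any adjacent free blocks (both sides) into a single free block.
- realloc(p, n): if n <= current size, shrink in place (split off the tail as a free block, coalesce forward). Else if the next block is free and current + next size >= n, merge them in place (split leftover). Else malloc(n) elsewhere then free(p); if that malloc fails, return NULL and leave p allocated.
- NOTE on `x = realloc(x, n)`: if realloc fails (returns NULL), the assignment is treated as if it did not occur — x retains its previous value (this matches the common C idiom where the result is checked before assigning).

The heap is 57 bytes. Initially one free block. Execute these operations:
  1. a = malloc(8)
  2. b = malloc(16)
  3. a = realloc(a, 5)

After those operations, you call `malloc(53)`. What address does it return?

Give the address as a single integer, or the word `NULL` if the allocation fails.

Op 1: a = malloc(8) -> a = 0; heap: [0-7 ALLOC][8-56 FREE]
Op 2: b = malloc(16) -> b = 8; heap: [0-7 ALLOC][8-23 ALLOC][24-56 FREE]
Op 3: a = realloc(a, 5) -> a = 0; heap: [0-4 ALLOC][5-7 FREE][8-23 ALLOC][24-56 FREE]
malloc(53): first-fit scan over [0-4 ALLOC][5-7 FREE][8-23 ALLOC][24-56 FREE] -> NULL

Answer: NULL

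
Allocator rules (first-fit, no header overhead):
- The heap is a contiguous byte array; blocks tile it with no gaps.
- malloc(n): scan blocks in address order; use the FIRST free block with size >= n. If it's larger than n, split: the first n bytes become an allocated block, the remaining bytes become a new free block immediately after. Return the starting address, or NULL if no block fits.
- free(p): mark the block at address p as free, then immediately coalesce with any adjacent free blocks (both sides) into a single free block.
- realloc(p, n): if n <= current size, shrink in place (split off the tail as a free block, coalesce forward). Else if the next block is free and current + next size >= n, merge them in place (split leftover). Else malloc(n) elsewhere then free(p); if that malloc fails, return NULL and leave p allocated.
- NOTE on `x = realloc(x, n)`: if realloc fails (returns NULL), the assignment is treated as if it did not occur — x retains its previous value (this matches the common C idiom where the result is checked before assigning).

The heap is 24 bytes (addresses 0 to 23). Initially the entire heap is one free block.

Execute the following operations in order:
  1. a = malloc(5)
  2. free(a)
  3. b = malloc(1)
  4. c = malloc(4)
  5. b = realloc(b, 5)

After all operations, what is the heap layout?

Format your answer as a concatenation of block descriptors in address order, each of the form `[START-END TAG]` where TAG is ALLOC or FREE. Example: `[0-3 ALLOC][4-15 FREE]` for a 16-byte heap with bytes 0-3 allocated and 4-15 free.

Op 1: a = malloc(5) -> a = 0; heap: [0-4 ALLOC][5-23 FREE]
Op 2: free(a) -> (freed a); heap: [0-23 FREE]
Op 3: b = malloc(1) -> b = 0; heap: [0-0 ALLOC][1-23 FREE]
Op 4: c = malloc(4) -> c = 1; heap: [0-0 ALLOC][1-4 ALLOC][5-23 FREE]
Op 5: b = realloc(b, 5) -> b = 5; heap: [0-0 FREE][1-4 ALLOC][5-9 ALLOC][10-23 FREE]

Answer: [0-0 FREE][1-4 ALLOC][5-9 ALLOC][10-23 FREE]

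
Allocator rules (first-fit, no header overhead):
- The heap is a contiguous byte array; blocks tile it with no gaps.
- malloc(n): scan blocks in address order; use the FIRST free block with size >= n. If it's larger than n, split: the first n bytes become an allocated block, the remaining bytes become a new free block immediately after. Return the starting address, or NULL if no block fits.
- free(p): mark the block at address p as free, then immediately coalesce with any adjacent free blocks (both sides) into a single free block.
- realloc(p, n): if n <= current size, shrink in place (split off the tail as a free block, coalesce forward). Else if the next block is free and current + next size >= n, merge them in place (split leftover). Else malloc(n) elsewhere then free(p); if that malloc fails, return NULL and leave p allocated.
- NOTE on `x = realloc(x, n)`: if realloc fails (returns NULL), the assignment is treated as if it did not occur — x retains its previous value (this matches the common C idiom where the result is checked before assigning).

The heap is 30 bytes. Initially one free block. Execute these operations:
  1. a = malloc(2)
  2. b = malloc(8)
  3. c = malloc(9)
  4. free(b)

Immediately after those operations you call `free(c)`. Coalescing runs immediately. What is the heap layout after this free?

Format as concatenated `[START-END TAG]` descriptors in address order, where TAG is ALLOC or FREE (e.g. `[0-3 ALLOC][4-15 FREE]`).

Answer: [0-1 ALLOC][2-29 FREE]

Derivation:
Op 1: a = malloc(2) -> a = 0; heap: [0-1 ALLOC][2-29 FREE]
Op 2: b = malloc(8) -> b = 2; heap: [0-1 ALLOC][2-9 ALLOC][10-29 FREE]
Op 3: c = malloc(9) -> c = 10; heap: [0-1 ALLOC][2-9 ALLOC][10-18 ALLOC][19-29 FREE]
Op 4: free(b) -> (freed b); heap: [0-1 ALLOC][2-9 FREE][10-18 ALLOC][19-29 FREE]
free(c): c = 10 -> block [10-18 ALLOC]; mark free, coalesce with adjacent free neighbors -> [0-1 ALLOC][2-29 FREE]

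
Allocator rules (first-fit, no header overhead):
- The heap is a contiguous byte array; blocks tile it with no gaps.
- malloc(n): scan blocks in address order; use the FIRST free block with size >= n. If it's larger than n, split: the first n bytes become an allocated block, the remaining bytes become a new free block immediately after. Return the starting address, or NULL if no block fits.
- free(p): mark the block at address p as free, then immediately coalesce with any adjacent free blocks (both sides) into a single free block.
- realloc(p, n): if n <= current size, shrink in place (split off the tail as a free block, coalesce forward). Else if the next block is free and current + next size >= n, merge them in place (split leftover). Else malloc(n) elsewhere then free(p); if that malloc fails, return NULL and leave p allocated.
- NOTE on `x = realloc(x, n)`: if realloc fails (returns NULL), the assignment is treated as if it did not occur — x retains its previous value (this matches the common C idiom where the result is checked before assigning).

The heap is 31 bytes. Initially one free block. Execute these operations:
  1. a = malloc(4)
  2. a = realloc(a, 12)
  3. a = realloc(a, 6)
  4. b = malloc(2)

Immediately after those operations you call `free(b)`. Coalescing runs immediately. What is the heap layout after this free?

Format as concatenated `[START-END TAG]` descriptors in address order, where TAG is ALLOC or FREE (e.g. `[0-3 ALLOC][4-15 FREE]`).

Op 1: a = malloc(4) -> a = 0; heap: [0-3 ALLOC][4-30 FREE]
Op 2: a = realloc(a, 12) -> a = 0; heap: [0-11 ALLOC][12-30 FREE]
Op 3: a = realloc(a, 6) -> a = 0; heap: [0-5 ALLOC][6-30 FREE]
Op 4: b = malloc(2) -> b = 6; heap: [0-5 ALLOC][6-7 ALLOC][8-30 FREE]
free(b): b = 6 -> block [6-7 ALLOC]; mark free, coalesce with adjacent free neighbors -> [0-5 ALLOC][6-30 FREE]

Answer: [0-5 ALLOC][6-30 FREE]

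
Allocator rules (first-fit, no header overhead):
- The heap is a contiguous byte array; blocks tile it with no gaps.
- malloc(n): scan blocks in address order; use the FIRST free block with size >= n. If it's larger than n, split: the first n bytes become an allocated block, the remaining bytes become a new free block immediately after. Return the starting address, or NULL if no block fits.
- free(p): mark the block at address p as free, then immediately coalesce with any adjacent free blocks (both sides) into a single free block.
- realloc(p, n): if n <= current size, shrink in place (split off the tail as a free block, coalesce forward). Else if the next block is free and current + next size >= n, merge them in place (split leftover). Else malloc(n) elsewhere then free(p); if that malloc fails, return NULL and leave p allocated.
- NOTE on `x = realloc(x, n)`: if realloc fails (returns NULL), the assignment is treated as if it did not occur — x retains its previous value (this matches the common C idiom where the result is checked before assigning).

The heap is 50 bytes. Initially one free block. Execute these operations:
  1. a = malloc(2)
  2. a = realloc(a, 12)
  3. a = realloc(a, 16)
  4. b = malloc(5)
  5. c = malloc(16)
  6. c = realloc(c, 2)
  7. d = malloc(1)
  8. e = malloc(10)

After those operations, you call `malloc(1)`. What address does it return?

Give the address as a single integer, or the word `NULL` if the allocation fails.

Op 1: a = malloc(2) -> a = 0; heap: [0-1 ALLOC][2-49 FREE]
Op 2: a = realloc(a, 12) -> a = 0; heap: [0-11 ALLOC][12-49 FREE]
Op 3: a = realloc(a, 16) -> a = 0; heap: [0-15 ALLOC][16-49 FREE]
Op 4: b = malloc(5) -> b = 16; heap: [0-15 ALLOC][16-20 ALLOC][21-49 FREE]
Op 5: c = malloc(16) -> c = 21; heap: [0-15 ALLOC][16-20 ALLOC][21-36 ALLOC][37-49 FREE]
Op 6: c = realloc(c, 2) -> c = 21; heap: [0-15 ALLOC][16-20 ALLOC][21-22 ALLOC][23-49 FREE]
Op 7: d = malloc(1) -> d = 23; heap: [0-15 ALLOC][16-20 ALLOC][21-22 ALLOC][23-23 ALLOC][24-49 FREE]
Op 8: e = malloc(10) -> e = 24; heap: [0-15 ALLOC][16-20 ALLOC][21-22 ALLOC][23-23 ALLOC][24-33 ALLOC][34-49 FREE]
malloc(1): first-fit scan over [0-15 ALLOC][16-20 ALLOC][21-22 ALLOC][23-23 ALLOC][24-33 ALLOC][34-49 FREE] -> 34

Answer: 34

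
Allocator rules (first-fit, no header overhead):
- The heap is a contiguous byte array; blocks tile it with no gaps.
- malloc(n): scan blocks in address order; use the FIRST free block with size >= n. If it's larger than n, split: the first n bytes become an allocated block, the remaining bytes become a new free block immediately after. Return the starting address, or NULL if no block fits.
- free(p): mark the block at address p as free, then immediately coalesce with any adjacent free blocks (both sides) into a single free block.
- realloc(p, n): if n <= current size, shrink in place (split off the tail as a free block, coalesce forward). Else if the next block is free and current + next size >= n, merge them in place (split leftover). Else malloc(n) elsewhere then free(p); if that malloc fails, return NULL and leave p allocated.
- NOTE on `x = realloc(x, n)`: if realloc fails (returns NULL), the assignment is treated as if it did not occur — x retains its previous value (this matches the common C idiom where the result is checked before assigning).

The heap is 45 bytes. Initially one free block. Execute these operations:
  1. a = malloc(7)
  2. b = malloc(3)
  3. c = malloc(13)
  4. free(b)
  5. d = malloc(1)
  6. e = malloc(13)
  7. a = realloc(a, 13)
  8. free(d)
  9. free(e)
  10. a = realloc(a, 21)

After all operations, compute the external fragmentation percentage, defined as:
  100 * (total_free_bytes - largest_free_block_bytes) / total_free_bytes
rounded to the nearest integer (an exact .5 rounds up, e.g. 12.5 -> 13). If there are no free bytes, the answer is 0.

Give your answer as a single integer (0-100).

Op 1: a = malloc(7) -> a = 0; heap: [0-6 ALLOC][7-44 FREE]
Op 2: b = malloc(3) -> b = 7; heap: [0-6 ALLOC][7-9 ALLOC][10-44 FREE]
Op 3: c = malloc(13) -> c = 10; heap: [0-6 ALLOC][7-9 ALLOC][10-22 ALLOC][23-44 FREE]
Op 4: free(b) -> (freed b); heap: [0-6 ALLOC][7-9 FREE][10-22 ALLOC][23-44 FREE]
Op 5: d = malloc(1) -> d = 7; heap: [0-6 ALLOC][7-7 ALLOC][8-9 FREE][10-22 ALLOC][23-44 FREE]
Op 6: e = malloc(13) -> e = 23; heap: [0-6 ALLOC][7-7 ALLOC][8-9 FREE][10-22 ALLOC][23-35 ALLOC][36-44 FREE]
Op 7: a = realloc(a, 13) -> NULL (a unchanged); heap: [0-6 ALLOC][7-7 ALLOC][8-9 FREE][10-22 ALLOC][23-35 ALLOC][36-44 FREE]
Op 8: free(d) -> (freed d); heap: [0-6 ALLOC][7-9 FREE][10-22 ALLOC][23-35 ALLOC][36-44 FREE]
Op 9: free(e) -> (freed e); heap: [0-6 ALLOC][7-9 FREE][10-22 ALLOC][23-44 FREE]
Op 10: a = realloc(a, 21) -> a = 23; heap: [0-9 FREE][10-22 ALLOC][23-43 ALLOC][44-44 FREE]
Free blocks: [10 1] total_free=11 largest=10 -> 100*(11-10)/11 = 100/11 ≈ 9.091 -> rounds to 9

Answer: 9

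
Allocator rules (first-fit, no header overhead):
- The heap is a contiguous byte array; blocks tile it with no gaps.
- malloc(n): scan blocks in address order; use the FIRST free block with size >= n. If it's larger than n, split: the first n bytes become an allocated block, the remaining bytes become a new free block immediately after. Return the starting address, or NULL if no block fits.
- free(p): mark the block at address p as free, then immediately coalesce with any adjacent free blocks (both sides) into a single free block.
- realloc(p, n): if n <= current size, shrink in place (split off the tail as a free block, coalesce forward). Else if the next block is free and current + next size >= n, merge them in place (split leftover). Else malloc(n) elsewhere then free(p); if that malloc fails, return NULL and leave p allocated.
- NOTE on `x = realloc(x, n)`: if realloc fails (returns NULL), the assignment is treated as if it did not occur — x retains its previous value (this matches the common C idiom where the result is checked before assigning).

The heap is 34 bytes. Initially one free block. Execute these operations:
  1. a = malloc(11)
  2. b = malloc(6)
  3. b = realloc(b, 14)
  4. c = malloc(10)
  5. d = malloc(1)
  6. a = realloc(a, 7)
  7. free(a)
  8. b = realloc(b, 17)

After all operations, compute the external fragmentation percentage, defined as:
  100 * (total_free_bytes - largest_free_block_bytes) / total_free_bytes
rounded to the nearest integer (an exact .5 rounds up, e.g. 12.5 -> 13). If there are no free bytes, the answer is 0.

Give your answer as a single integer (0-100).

Op 1: a = malloc(11) -> a = 0; heap: [0-10 ALLOC][11-33 FREE]
Op 2: b = malloc(6) -> b = 11; heap: [0-10 ALLOC][11-16 ALLOC][17-33 FREE]
Op 3: b = realloc(b, 14) -> b = 11; heap: [0-10 ALLOC][11-24 ALLOC][25-33 FREE]
Op 4: c = malloc(10) -> c = NULL; heap: [0-10 ALLOC][11-24 ALLOC][25-33 FREE]
Op 5: d = malloc(1) -> d = 25; heap: [0-10 ALLOC][11-24 ALLOC][25-25 ALLOC][26-33 FREE]
Op 6: a = realloc(a, 7) -> a = 0; heap: [0-6 ALLOC][7-10 FREE][11-24 ALLOC][25-25 ALLOC][26-33 FREE]
Op 7: free(a) -> (freed a); heap: [0-10 FREE][11-24 ALLOC][25-25 ALLOC][26-33 FREE]
Op 8: b = realloc(b, 17) -> NULL (b unchanged); heap: [0-10 FREE][11-24 ALLOC][25-25 ALLOC][26-33 FREE]
Free blocks: [11 8] total_free=19 largest=11 -> 100*(19-11)/19 = 800/19 ≈ 42.105 -> rounds to 42

Answer: 42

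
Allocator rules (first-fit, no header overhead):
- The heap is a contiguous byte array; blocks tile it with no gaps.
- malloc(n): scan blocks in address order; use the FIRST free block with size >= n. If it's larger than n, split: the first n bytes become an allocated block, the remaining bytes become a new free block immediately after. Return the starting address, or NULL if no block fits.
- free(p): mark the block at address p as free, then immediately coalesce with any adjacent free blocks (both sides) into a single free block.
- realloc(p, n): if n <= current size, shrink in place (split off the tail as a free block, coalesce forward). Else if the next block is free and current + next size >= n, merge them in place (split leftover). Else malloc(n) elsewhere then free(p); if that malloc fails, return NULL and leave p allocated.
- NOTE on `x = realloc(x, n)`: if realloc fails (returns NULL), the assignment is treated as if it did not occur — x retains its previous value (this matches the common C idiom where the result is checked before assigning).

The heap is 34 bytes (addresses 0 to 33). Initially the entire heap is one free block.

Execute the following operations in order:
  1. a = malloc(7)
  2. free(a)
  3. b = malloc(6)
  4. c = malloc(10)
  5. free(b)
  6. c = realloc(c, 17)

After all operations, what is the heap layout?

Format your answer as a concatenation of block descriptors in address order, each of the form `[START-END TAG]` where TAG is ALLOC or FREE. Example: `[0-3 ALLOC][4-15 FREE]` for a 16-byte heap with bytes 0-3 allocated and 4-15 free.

Op 1: a = malloc(7) -> a = 0; heap: [0-6 ALLOC][7-33 FREE]
Op 2: free(a) -> (freed a); heap: [0-33 FREE]
Op 3: b = malloc(6) -> b = 0; heap: [0-5 ALLOC][6-33 FREE]
Op 4: c = malloc(10) -> c = 6; heap: [0-5 ALLOC][6-15 ALLOC][16-33 FREE]
Op 5: free(b) -> (freed b); heap: [0-5 FREE][6-15 ALLOC][16-33 FREE]
Op 6: c = realloc(c, 17) -> c = 6; heap: [0-5 FREE][6-22 ALLOC][23-33 FREE]

Answer: [0-5 FREE][6-22 ALLOC][23-33 FREE]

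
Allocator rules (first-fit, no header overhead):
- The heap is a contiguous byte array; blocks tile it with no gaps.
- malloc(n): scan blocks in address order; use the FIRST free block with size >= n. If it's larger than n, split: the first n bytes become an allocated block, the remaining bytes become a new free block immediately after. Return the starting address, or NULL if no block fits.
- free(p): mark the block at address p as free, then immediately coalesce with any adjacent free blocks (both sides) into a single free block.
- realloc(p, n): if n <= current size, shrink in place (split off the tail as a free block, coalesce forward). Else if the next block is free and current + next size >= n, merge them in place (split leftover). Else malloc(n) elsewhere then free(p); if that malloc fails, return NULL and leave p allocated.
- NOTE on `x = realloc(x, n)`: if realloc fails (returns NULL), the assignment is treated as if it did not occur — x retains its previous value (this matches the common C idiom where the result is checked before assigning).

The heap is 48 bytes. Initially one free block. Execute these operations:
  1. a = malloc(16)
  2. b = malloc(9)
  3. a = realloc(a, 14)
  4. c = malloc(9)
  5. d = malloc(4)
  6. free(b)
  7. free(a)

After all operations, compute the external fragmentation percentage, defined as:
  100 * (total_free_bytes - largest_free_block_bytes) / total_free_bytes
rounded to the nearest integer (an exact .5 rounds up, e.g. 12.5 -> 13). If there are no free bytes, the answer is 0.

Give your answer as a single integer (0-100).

Answer: 29

Derivation:
Op 1: a = malloc(16) -> a = 0; heap: [0-15 ALLOC][16-47 FREE]
Op 2: b = malloc(9) -> b = 16; heap: [0-15 ALLOC][16-24 ALLOC][25-47 FREE]
Op 3: a = realloc(a, 14) -> a = 0; heap: [0-13 ALLOC][14-15 FREE][16-24 ALLOC][25-47 FREE]
Op 4: c = malloc(9) -> c = 25; heap: [0-13 ALLOC][14-15 FREE][16-24 ALLOC][25-33 ALLOC][34-47 FREE]
Op 5: d = malloc(4) -> d = 34; heap: [0-13 ALLOC][14-15 FREE][16-24 ALLOC][25-33 ALLOC][34-37 ALLOC][38-47 FREE]
Op 6: free(b) -> (freed b); heap: [0-13 ALLOC][14-24 FREE][25-33 ALLOC][34-37 ALLOC][38-47 FREE]
Op 7: free(a) -> (freed a); heap: [0-24 FREE][25-33 ALLOC][34-37 ALLOC][38-47 FREE]
Free blocks: [25 10] total_free=35 largest=25 -> 100*(35-25)/35 = 1000/35 ≈ 28.571 -> rounds to 29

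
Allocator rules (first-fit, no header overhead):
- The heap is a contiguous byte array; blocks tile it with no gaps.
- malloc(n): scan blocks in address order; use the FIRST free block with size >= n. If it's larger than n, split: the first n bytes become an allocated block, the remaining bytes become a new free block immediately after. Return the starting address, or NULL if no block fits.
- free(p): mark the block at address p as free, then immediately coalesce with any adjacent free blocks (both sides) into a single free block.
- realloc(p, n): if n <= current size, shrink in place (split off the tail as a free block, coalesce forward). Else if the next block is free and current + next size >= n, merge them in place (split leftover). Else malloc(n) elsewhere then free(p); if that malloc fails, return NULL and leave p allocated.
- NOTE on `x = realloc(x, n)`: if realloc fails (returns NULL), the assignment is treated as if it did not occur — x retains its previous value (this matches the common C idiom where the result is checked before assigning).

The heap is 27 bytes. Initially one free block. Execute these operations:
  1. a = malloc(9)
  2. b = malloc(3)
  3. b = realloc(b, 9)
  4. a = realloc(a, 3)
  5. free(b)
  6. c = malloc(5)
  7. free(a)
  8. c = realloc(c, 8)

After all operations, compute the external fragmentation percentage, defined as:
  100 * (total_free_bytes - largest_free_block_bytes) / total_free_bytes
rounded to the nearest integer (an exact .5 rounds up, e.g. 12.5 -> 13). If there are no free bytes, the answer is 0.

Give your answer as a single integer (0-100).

Answer: 16

Derivation:
Op 1: a = malloc(9) -> a = 0; heap: [0-8 ALLOC][9-26 FREE]
Op 2: b = malloc(3) -> b = 9; heap: [0-8 ALLOC][9-11 ALLOC][12-26 FREE]
Op 3: b = realloc(b, 9) -> b = 9; heap: [0-8 ALLOC][9-17 ALLOC][18-26 FREE]
Op 4: a = realloc(a, 3) -> a = 0; heap: [0-2 ALLOC][3-8 FREE][9-17 ALLOC][18-26 FREE]
Op 5: free(b) -> (freed b); heap: [0-2 ALLOC][3-26 FREE]
Op 6: c = malloc(5) -> c = 3; heap: [0-2 ALLOC][3-7 ALLOC][8-26 FREE]
Op 7: free(a) -> (freed a); heap: [0-2 FREE][3-7 ALLOC][8-26 FREE]
Op 8: c = realloc(c, 8) -> c = 3; heap: [0-2 FREE][3-10 ALLOC][11-26 FREE]
Free blocks: [3 16] total_free=19 largest=16 -> 100*(19-16)/19 = 300/19 ≈ 15.789 -> rounds to 16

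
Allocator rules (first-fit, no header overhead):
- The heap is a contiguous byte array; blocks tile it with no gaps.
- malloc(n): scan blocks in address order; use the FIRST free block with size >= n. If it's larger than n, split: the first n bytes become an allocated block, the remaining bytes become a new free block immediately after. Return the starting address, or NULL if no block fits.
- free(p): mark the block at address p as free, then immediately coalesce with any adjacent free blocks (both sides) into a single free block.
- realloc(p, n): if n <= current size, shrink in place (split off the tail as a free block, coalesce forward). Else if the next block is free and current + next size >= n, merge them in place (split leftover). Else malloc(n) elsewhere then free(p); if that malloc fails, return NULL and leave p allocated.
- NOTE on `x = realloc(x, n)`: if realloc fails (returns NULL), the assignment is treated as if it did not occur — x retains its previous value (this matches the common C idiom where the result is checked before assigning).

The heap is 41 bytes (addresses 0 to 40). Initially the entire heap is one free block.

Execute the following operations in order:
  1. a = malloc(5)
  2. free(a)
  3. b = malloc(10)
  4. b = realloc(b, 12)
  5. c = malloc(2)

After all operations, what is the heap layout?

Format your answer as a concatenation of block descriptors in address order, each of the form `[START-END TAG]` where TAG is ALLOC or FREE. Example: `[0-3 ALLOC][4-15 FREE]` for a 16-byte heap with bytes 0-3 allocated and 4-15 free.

Op 1: a = malloc(5) -> a = 0; heap: [0-4 ALLOC][5-40 FREE]
Op 2: free(a) -> (freed a); heap: [0-40 FREE]
Op 3: b = malloc(10) -> b = 0; heap: [0-9 ALLOC][10-40 FREE]
Op 4: b = realloc(b, 12) -> b = 0; heap: [0-11 ALLOC][12-40 FREE]
Op 5: c = malloc(2) -> c = 12; heap: [0-11 ALLOC][12-13 ALLOC][14-40 FREE]

Answer: [0-11 ALLOC][12-13 ALLOC][14-40 FREE]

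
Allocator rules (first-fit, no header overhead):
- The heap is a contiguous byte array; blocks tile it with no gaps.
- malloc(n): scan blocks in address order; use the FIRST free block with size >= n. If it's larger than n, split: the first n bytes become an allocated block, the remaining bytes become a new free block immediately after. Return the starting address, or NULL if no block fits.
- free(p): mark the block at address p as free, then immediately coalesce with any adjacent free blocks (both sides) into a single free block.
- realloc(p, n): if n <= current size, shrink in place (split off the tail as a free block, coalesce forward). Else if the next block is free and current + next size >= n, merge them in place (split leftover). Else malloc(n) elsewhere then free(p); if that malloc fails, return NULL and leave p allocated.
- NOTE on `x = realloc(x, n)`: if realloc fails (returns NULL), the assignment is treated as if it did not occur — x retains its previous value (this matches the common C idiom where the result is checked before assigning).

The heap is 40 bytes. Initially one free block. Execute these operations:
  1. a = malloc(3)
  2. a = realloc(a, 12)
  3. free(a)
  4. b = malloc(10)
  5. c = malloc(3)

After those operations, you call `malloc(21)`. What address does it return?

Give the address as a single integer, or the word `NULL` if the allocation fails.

Op 1: a = malloc(3) -> a = 0; heap: [0-2 ALLOC][3-39 FREE]
Op 2: a = realloc(a, 12) -> a = 0; heap: [0-11 ALLOC][12-39 FREE]
Op 3: free(a) -> (freed a); heap: [0-39 FREE]
Op 4: b = malloc(10) -> b = 0; heap: [0-9 ALLOC][10-39 FREE]
Op 5: c = malloc(3) -> c = 10; heap: [0-9 ALLOC][10-12 ALLOC][13-39 FREE]
malloc(21): first-fit scan over [0-9 ALLOC][10-12 ALLOC][13-39 FREE] -> 13

Answer: 13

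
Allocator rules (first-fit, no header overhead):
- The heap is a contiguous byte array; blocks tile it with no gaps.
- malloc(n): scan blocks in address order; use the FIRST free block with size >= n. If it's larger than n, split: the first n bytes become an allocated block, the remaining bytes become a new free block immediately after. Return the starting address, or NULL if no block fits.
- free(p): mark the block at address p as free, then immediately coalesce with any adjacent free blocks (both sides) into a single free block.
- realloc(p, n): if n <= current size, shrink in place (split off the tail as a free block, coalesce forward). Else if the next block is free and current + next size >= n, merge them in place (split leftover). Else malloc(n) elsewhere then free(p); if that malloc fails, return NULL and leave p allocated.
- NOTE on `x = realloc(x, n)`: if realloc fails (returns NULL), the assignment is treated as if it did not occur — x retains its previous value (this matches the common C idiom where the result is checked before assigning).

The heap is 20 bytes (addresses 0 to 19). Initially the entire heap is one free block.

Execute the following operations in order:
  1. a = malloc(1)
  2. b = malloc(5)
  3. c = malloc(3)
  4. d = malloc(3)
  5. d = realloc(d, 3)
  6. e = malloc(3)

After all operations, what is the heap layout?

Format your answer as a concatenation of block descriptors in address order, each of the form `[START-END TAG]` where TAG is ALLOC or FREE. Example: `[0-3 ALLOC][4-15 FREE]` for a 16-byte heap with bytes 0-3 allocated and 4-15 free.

Op 1: a = malloc(1) -> a = 0; heap: [0-0 ALLOC][1-19 FREE]
Op 2: b = malloc(5) -> b = 1; heap: [0-0 ALLOC][1-5 ALLOC][6-19 FREE]
Op 3: c = malloc(3) -> c = 6; heap: [0-0 ALLOC][1-5 ALLOC][6-8 ALLOC][9-19 FREE]
Op 4: d = malloc(3) -> d = 9; heap: [0-0 ALLOC][1-5 ALLOC][6-8 ALLOC][9-11 ALLOC][12-19 FREE]
Op 5: d = realloc(d, 3) -> d = 9; heap: [0-0 ALLOC][1-5 ALLOC][6-8 ALLOC][9-11 ALLOC][12-19 FREE]
Op 6: e = malloc(3) -> e = 12; heap: [0-0 ALLOC][1-5 ALLOC][6-8 ALLOC][9-11 ALLOC][12-14 ALLOC][15-19 FREE]

Answer: [0-0 ALLOC][1-5 ALLOC][6-8 ALLOC][9-11 ALLOC][12-14 ALLOC][15-19 FREE]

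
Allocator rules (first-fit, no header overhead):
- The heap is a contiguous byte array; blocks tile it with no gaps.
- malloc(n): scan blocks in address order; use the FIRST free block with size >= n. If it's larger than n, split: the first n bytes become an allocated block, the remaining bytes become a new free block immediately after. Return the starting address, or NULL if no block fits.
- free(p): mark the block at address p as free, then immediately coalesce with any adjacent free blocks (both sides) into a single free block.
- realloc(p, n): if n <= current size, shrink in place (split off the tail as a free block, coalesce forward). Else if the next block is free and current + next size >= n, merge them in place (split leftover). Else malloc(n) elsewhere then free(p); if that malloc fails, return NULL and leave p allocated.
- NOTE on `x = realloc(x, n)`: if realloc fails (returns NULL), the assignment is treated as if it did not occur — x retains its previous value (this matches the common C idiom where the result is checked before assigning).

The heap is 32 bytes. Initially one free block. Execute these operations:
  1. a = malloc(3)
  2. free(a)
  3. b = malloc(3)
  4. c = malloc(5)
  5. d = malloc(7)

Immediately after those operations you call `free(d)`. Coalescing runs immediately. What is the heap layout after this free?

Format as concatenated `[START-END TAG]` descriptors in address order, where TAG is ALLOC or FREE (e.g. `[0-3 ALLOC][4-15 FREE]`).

Op 1: a = malloc(3) -> a = 0; heap: [0-2 ALLOC][3-31 FREE]
Op 2: free(a) -> (freed a); heap: [0-31 FREE]
Op 3: b = malloc(3) -> b = 0; heap: [0-2 ALLOC][3-31 FREE]
Op 4: c = malloc(5) -> c = 3; heap: [0-2 ALLOC][3-7 ALLOC][8-31 FREE]
Op 5: d = malloc(7) -> d = 8; heap: [0-2 ALLOC][3-7 ALLOC][8-14 ALLOC][15-31 FREE]
free(d): d = 8 -> block [8-14 ALLOC]; mark free, coalesce with adjacent free neighbors -> [0-2 ALLOC][3-7 ALLOC][8-31 FREE]

Answer: [0-2 ALLOC][3-7 ALLOC][8-31 FREE]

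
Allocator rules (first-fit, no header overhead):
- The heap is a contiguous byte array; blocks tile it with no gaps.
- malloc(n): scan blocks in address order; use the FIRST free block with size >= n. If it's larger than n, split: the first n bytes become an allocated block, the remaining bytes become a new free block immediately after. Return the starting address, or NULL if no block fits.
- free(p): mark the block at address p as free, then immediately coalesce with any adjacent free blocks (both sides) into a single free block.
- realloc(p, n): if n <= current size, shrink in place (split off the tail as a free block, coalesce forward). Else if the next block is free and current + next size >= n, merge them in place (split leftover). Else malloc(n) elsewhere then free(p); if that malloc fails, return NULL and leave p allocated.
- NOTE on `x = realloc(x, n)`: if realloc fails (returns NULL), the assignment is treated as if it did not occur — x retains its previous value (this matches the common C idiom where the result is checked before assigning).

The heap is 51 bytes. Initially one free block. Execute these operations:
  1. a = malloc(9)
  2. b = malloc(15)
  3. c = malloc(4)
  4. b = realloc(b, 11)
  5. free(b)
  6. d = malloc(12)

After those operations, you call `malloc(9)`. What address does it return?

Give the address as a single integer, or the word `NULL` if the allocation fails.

Answer: 28

Derivation:
Op 1: a = malloc(9) -> a = 0; heap: [0-8 ALLOC][9-50 FREE]
Op 2: b = malloc(15) -> b = 9; heap: [0-8 ALLOC][9-23 ALLOC][24-50 FREE]
Op 3: c = malloc(4) -> c = 24; heap: [0-8 ALLOC][9-23 ALLOC][24-27 ALLOC][28-50 FREE]
Op 4: b = realloc(b, 11) -> b = 9; heap: [0-8 ALLOC][9-19 ALLOC][20-23 FREE][24-27 ALLOC][28-50 FREE]
Op 5: free(b) -> (freed b); heap: [0-8 ALLOC][9-23 FREE][24-27 ALLOC][28-50 FREE]
Op 6: d = malloc(12) -> d = 9; heap: [0-8 ALLOC][9-20 ALLOC][21-23 FREE][24-27 ALLOC][28-50 FREE]
malloc(9): first-fit scan over [0-8 ALLOC][9-20 ALLOC][21-23 FREE][24-27 ALLOC][28-50 FREE] -> 28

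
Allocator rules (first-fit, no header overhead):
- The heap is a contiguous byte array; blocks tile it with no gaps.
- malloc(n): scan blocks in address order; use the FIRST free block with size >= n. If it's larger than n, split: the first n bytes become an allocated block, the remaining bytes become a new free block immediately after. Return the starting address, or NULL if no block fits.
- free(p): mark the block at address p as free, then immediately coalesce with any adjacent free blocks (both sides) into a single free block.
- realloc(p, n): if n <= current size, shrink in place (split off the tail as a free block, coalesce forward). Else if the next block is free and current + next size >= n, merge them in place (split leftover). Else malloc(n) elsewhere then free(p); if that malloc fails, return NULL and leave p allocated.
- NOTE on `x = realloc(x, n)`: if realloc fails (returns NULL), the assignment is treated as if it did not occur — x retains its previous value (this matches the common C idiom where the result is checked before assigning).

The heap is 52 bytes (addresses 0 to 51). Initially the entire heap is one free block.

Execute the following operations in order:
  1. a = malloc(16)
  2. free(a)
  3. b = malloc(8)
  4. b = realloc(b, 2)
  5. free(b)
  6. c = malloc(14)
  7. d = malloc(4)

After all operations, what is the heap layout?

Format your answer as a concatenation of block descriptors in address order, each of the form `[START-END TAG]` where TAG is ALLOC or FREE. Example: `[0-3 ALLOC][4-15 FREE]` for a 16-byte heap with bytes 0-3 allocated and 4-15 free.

Answer: [0-13 ALLOC][14-17 ALLOC][18-51 FREE]

Derivation:
Op 1: a = malloc(16) -> a = 0; heap: [0-15 ALLOC][16-51 FREE]
Op 2: free(a) -> (freed a); heap: [0-51 FREE]
Op 3: b = malloc(8) -> b = 0; heap: [0-7 ALLOC][8-51 FREE]
Op 4: b = realloc(b, 2) -> b = 0; heap: [0-1 ALLOC][2-51 FREE]
Op 5: free(b) -> (freed b); heap: [0-51 FREE]
Op 6: c = malloc(14) -> c = 0; heap: [0-13 ALLOC][14-51 FREE]
Op 7: d = malloc(4) -> d = 14; heap: [0-13 ALLOC][14-17 ALLOC][18-51 FREE]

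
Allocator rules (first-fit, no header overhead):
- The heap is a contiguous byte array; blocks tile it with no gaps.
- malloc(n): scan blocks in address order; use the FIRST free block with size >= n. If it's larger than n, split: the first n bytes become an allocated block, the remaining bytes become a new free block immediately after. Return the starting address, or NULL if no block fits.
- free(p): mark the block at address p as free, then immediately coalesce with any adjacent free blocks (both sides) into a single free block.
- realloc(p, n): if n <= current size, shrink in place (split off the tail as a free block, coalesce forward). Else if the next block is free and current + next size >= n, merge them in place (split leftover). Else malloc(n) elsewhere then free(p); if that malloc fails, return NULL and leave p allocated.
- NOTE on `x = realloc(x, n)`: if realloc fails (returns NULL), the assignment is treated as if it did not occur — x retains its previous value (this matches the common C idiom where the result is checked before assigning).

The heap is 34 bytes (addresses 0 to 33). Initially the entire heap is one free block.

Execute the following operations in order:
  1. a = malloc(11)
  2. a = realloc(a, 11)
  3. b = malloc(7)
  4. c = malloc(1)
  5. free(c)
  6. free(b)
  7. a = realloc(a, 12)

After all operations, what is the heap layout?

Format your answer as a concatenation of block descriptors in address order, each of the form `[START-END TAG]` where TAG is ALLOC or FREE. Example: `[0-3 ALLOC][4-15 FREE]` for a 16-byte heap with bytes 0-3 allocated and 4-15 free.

Answer: [0-11 ALLOC][12-33 FREE]

Derivation:
Op 1: a = malloc(11) -> a = 0; heap: [0-10 ALLOC][11-33 FREE]
Op 2: a = realloc(a, 11) -> a = 0; heap: [0-10 ALLOC][11-33 FREE]
Op 3: b = malloc(7) -> b = 11; heap: [0-10 ALLOC][11-17 ALLOC][18-33 FREE]
Op 4: c = malloc(1) -> c = 18; heap: [0-10 ALLOC][11-17 ALLOC][18-18 ALLOC][19-33 FREE]
Op 5: free(c) -> (freed c); heap: [0-10 ALLOC][11-17 ALLOC][18-33 FREE]
Op 6: free(b) -> (freed b); heap: [0-10 ALLOC][11-33 FREE]
Op 7: a = realloc(a, 12) -> a = 0; heap: [0-11 ALLOC][12-33 FREE]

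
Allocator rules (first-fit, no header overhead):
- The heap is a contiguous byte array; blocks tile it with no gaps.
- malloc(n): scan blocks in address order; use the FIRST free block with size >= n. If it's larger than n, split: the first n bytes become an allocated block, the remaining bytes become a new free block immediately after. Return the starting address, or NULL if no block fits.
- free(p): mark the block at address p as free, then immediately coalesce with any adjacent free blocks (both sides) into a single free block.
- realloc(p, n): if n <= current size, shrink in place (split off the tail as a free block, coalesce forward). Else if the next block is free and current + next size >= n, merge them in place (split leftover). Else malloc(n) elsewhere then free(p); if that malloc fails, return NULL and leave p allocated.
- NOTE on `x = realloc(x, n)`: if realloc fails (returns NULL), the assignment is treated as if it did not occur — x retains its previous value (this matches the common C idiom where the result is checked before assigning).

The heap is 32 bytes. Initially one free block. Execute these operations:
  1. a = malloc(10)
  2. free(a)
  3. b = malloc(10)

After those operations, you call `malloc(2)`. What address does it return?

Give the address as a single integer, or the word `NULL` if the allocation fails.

Op 1: a = malloc(10) -> a = 0; heap: [0-9 ALLOC][10-31 FREE]
Op 2: free(a) -> (freed a); heap: [0-31 FREE]
Op 3: b = malloc(10) -> b = 0; heap: [0-9 ALLOC][10-31 FREE]
malloc(2): first-fit scan over [0-9 ALLOC][10-31 FREE] -> 10

Answer: 10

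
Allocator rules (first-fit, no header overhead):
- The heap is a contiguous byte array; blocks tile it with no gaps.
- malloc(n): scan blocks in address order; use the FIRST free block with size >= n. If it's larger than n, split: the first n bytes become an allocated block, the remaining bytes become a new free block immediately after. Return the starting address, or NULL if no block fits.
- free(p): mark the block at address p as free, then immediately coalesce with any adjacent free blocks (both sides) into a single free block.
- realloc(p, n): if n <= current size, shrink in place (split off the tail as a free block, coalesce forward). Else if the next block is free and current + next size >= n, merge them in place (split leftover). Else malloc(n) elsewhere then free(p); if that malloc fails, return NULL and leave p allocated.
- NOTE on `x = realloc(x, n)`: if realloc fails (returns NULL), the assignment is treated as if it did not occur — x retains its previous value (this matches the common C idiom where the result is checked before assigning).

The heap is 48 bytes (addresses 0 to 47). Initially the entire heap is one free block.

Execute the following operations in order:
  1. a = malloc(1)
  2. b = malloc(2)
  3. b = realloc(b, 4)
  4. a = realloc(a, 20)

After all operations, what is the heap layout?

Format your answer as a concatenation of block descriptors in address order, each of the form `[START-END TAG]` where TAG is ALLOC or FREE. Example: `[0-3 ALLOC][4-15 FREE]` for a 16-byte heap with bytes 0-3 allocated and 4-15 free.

Answer: [0-0 FREE][1-4 ALLOC][5-24 ALLOC][25-47 FREE]

Derivation:
Op 1: a = malloc(1) -> a = 0; heap: [0-0 ALLOC][1-47 FREE]
Op 2: b = malloc(2) -> b = 1; heap: [0-0 ALLOC][1-2 ALLOC][3-47 FREE]
Op 3: b = realloc(b, 4) -> b = 1; heap: [0-0 ALLOC][1-4 ALLOC][5-47 FREE]
Op 4: a = realloc(a, 20) -> a = 5; heap: [0-0 FREE][1-4 ALLOC][5-24 ALLOC][25-47 FREE]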